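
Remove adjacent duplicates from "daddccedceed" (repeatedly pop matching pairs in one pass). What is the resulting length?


Input: daddccedceed
Stack-based adjacent duplicate removal:
  Read 'd': push. Stack: d
  Read 'a': push. Stack: da
  Read 'd': push. Stack: dad
  Read 'd': matches stack top 'd' => pop. Stack: da
  Read 'c': push. Stack: dac
  Read 'c': matches stack top 'c' => pop. Stack: da
  Read 'e': push. Stack: dae
  Read 'd': push. Stack: daed
  Read 'c': push. Stack: daedc
  Read 'e': push. Stack: daedce
  Read 'e': matches stack top 'e' => pop. Stack: daedc
  Read 'd': push. Stack: daedcd
Final stack: "daedcd" (length 6)

6


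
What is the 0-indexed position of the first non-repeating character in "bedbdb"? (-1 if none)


Input: bedbdb
Character frequencies:
  'b': 3
  'd': 2
  'e': 1
Scanning left to right for freq == 1:
  Position 0 ('b'): freq=3, skip
  Position 1 ('e'): unique! => answer = 1

1


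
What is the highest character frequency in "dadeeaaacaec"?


Input: dadeeaaacaec
Character counts:
  'a': 5
  'c': 2
  'd': 2
  'e': 3
Maximum frequency: 5

5


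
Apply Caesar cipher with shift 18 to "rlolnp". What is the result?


Caesar cipher: shift "rlolnp" by 18
  'r' (pos 17) + 18 = pos 9 = 'j'
  'l' (pos 11) + 18 = pos 3 = 'd'
  'o' (pos 14) + 18 = pos 6 = 'g'
  'l' (pos 11) + 18 = pos 3 = 'd'
  'n' (pos 13) + 18 = pos 5 = 'f'
  'p' (pos 15) + 18 = pos 7 = 'h'
Result: jdgdfh

jdgdfh


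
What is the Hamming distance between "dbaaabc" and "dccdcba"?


Comparing "dbaaabc" and "dccdcba" position by position:
  Position 0: 'd' vs 'd' => same
  Position 1: 'b' vs 'c' => differ
  Position 2: 'a' vs 'c' => differ
  Position 3: 'a' vs 'd' => differ
  Position 4: 'a' vs 'c' => differ
  Position 5: 'b' vs 'b' => same
  Position 6: 'c' vs 'a' => differ
Total differences (Hamming distance): 5

5


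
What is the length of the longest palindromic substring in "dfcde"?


Input: "dfcde"
Checking substrings for palindromes:
  No multi-char palindromic substrings found
Longest palindromic substring: "d" with length 1

1


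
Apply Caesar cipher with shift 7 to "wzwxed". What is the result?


Caesar cipher: shift "wzwxed" by 7
  'w' (pos 22) + 7 = pos 3 = 'd'
  'z' (pos 25) + 7 = pos 6 = 'g'
  'w' (pos 22) + 7 = pos 3 = 'd'
  'x' (pos 23) + 7 = pos 4 = 'e'
  'e' (pos 4) + 7 = pos 11 = 'l'
  'd' (pos 3) + 7 = pos 10 = 'k'
Result: dgdelk

dgdelk


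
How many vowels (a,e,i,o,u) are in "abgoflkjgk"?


Input: abgoflkjgk
Checking each character:
  'a' at position 0: vowel (running total: 1)
  'b' at position 1: consonant
  'g' at position 2: consonant
  'o' at position 3: vowel (running total: 2)
  'f' at position 4: consonant
  'l' at position 5: consonant
  'k' at position 6: consonant
  'j' at position 7: consonant
  'g' at position 8: consonant
  'k' at position 9: consonant
Total vowels: 2

2


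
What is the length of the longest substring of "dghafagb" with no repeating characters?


Input: "dghafagb"
Sliding window (track last position of each char):
  Position 0 ('d'): window [0,0] length 1 -- new best
  Position 1 ('g'): window [0,1] length 2 -- new best
  Position 2 ('h'): window [0,2] length 3 -- new best
  Position 3 ('a'): window [0,3] length 4 -- new best
  Position 4 ('f'): window [0,4] length 5 -- new best
  Position 5 ('a'): repeat (last at 3), move window start to 4
  Position 5 ('a'): window [4,5] length 2
  Position 6 ('g'): window [4,6] length 3
  Position 7 ('b'): window [4,7] length 4
Longest substring with no repeats: "dghaf" with length 5

5


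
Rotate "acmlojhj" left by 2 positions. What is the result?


Input: "acmlojhj", rotate left by 2
First 2 characters: "ac"
Remaining characters: "mlojhj"
Concatenate remaining + first: "mlojhj" + "ac" = "mlojhjac"

mlojhjac


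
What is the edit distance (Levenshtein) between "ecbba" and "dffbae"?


Computing edit distance: "ecbba" -> "dffbae"
DP table:
           d    f    f    b    a    e
      0    1    2    3    4    5    6
  e   1    1    2    3    4    5    5
  c   2    2    2    3    4    5    6
  b   3    3    3    3    3    4    5
  b   4    4    4    4    3    4    5
  a   5    5    5    5    4    3    4
Edit distance = dp[5][6] = 4

4


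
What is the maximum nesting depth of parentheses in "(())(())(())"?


Input: "(())(())(())"
Tracking depth:
  Position 0 '(': depth becomes 1
  Position 1 '(': depth becomes 2
  Position 2 ')': depth becomes 1
  Position 3 ')': depth becomes 0
  Position 4 '(': depth becomes 1
  Position 5 '(': depth becomes 2
  Position 6 ')': depth becomes 1
  Position 7 ')': depth becomes 0
  Position 8 '(': depth becomes 1
  Position 9 '(': depth becomes 2
  Position 10 ')': depth becomes 1
  Position 11 ')': depth becomes 0
Maximum depth reached: 2

2


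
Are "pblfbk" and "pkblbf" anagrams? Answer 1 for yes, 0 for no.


Strings: "pblfbk", "pkblbf"
Sorted first:  bbfklp
Sorted second: bbfklp
Sorted forms match => anagrams

1


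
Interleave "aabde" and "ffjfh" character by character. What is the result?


Interleaving "aabde" and "ffjfh":
  Position 0: 'a' from first, 'f' from second => "af"
  Position 1: 'a' from first, 'f' from second => "af"
  Position 2: 'b' from first, 'j' from second => "bj"
  Position 3: 'd' from first, 'f' from second => "df"
  Position 4: 'e' from first, 'h' from second => "eh"
Result: afafbjdfeh

afafbjdfeh


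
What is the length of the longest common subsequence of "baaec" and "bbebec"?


LCS of "baaec" and "bbebec"
DP table:
           b    b    e    b    e    c
      0    0    0    0    0    0    0
  b   0    1    1    1    1    1    1
  a   0    1    1    1    1    1    1
  a   0    1    1    1    1    1    1
  e   0    1    1    2    2    2    2
  c   0    1    1    2    2    2    3
LCS length = dp[5][6] = 3

3


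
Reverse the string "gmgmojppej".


Input: gmgmojppej
Reading characters right to left:
  Position 9: 'j'
  Position 8: 'e'
  Position 7: 'p'
  Position 6: 'p'
  Position 5: 'j'
  Position 4: 'o'
  Position 3: 'm'
  Position 2: 'g'
  Position 1: 'm'
  Position 0: 'g'
Reversed: jeppjomgmg

jeppjomgmg


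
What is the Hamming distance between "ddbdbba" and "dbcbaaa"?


Comparing "ddbdbba" and "dbcbaaa" position by position:
  Position 0: 'd' vs 'd' => same
  Position 1: 'd' vs 'b' => differ
  Position 2: 'b' vs 'c' => differ
  Position 3: 'd' vs 'b' => differ
  Position 4: 'b' vs 'a' => differ
  Position 5: 'b' vs 'a' => differ
  Position 6: 'a' vs 'a' => same
Total differences (Hamming distance): 5

5


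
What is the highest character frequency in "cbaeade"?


Input: cbaeade
Character counts:
  'a': 2
  'b': 1
  'c': 1
  'd': 1
  'e': 2
Maximum frequency: 2

2


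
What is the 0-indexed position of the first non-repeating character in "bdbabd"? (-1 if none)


Input: bdbabd
Character frequencies:
  'a': 1
  'b': 3
  'd': 2
Scanning left to right for freq == 1:
  Position 0 ('b'): freq=3, skip
  Position 1 ('d'): freq=2, skip
  Position 2 ('b'): freq=3, skip
  Position 3 ('a'): unique! => answer = 3

3


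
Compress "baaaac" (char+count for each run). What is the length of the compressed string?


Input: baaaac
Runs:
  'b' x 1 => "b1"
  'a' x 4 => "a4"
  'c' x 1 => "c1"
Compressed: "b1a4c1"
Compressed length: 6

6


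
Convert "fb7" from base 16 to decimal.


Input: "fb7" in base 16
Positional expansion:
  Digit 'f' (value 15) x 16^2 = 3840
  Digit 'b' (value 11) x 16^1 = 176
  Digit '7' (value 7) x 16^0 = 7
Sum = 4023

4023


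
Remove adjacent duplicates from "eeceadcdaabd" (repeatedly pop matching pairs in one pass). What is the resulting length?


Input: eeceadcdaabd
Stack-based adjacent duplicate removal:
  Read 'e': push. Stack: e
  Read 'e': matches stack top 'e' => pop. Stack: (empty)
  Read 'c': push. Stack: c
  Read 'e': push. Stack: ce
  Read 'a': push. Stack: cea
  Read 'd': push. Stack: cead
  Read 'c': push. Stack: ceadc
  Read 'd': push. Stack: ceadcd
  Read 'a': push. Stack: ceadcda
  Read 'a': matches stack top 'a' => pop. Stack: ceadcd
  Read 'b': push. Stack: ceadcdb
  Read 'd': push. Stack: ceadcdbd
Final stack: "ceadcdbd" (length 8)

8


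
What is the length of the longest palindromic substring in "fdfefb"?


Input: "fdfefb"
Checking substrings for palindromes:
  [0:3] "fdf" (len 3) => palindrome
  [2:5] "fef" (len 3) => palindrome
Longest palindromic substring: "fdf" with length 3

3


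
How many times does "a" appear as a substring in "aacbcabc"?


Searching for "a" in "aacbcabc"
Scanning each position:
  Position 0: "a" => MATCH
  Position 1: "a" => MATCH
  Position 2: "c" => no
  Position 3: "b" => no
  Position 4: "c" => no
  Position 5: "a" => MATCH
  Position 6: "b" => no
  Position 7: "c" => no
Total occurrences: 3

3


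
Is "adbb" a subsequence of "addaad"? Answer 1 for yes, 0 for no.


Check if "adbb" is a subsequence of "addaad"
Greedy scan:
  Position 0 ('a'): matches sub[0] = 'a'
  Position 1 ('d'): matches sub[1] = 'd'
  Position 2 ('d'): no match needed
  Position 3 ('a'): no match needed
  Position 4 ('a'): no match needed
  Position 5 ('d'): no match needed
Only matched 2/4 characters => not a subsequence

0


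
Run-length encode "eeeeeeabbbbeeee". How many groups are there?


Input: eeeeeeabbbbeeee
Scanning for consecutive runs:
  Group 1: 'e' x 6 (positions 0-5)
  Group 2: 'a' x 1 (positions 6-6)
  Group 3: 'b' x 4 (positions 7-10)
  Group 4: 'e' x 4 (positions 11-14)
Total groups: 4

4


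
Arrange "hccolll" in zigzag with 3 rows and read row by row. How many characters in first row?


Zigzag "hccolll" into 3 rows:
Placing characters:
  'h' => row 0
  'c' => row 1
  'c' => row 2
  'o' => row 1
  'l' => row 0
  'l' => row 1
  'l' => row 2
Rows:
  Row 0: "hl"
  Row 1: "col"
  Row 2: "cl"
First row length: 2

2


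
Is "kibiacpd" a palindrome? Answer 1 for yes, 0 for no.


Input: kibiacpd
Reversed: dpcaibik
  Compare pos 0 ('k') with pos 7 ('d'): MISMATCH
  Compare pos 1 ('i') with pos 6 ('p'): MISMATCH
  Compare pos 2 ('b') with pos 5 ('c'): MISMATCH
  Compare pos 3 ('i') with pos 4 ('a'): MISMATCH
Result: not a palindrome

0


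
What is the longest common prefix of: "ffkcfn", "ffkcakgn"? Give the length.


Words: ffkcfn, ffkcakgn
  Position 0: all 'f' => match
  Position 1: all 'f' => match
  Position 2: all 'k' => match
  Position 3: all 'c' => match
  Position 4: ('f', 'a') => mismatch, stop
LCP = "ffkc" (length 4)

4


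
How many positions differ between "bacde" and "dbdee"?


Comparing "bacde" and "dbdee" position by position:
  Position 0: 'b' vs 'd' => DIFFER
  Position 1: 'a' vs 'b' => DIFFER
  Position 2: 'c' vs 'd' => DIFFER
  Position 3: 'd' vs 'e' => DIFFER
  Position 4: 'e' vs 'e' => same
Positions that differ: 4

4


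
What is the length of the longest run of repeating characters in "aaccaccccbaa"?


Input: "aaccaccccbaa"
Scanning for longest run:
  Position 1 ('a'): continues run of 'a', length=2
  Position 2 ('c'): new char, reset run to 1
  Position 3 ('c'): continues run of 'c', length=2
  Position 4 ('a'): new char, reset run to 1
  Position 5 ('c'): new char, reset run to 1
  Position 6 ('c'): continues run of 'c', length=2
  Position 7 ('c'): continues run of 'c', length=3
  Position 8 ('c'): continues run of 'c', length=4
  Position 9 ('b'): new char, reset run to 1
  Position 10 ('a'): new char, reset run to 1
  Position 11 ('a'): continues run of 'a', length=2
Longest run: 'c' with length 4

4


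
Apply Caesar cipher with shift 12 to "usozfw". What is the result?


Caesar cipher: shift "usozfw" by 12
  'u' (pos 20) + 12 = pos 6 = 'g'
  's' (pos 18) + 12 = pos 4 = 'e'
  'o' (pos 14) + 12 = pos 0 = 'a'
  'z' (pos 25) + 12 = pos 11 = 'l'
  'f' (pos 5) + 12 = pos 17 = 'r'
  'w' (pos 22) + 12 = pos 8 = 'i'
Result: gealri

gealri


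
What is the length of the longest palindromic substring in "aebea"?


Input: "aebea"
Checking substrings for palindromes:
  [0:5] "aebea" (len 5) => palindrome
  [1:4] "ebe" (len 3) => palindrome
Longest palindromic substring: "aebea" with length 5

5


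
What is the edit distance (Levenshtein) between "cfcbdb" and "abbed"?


Computing edit distance: "cfcbdb" -> "abbed"
DP table:
           a    b    b    e    d
      0    1    2    3    4    5
  c   1    1    2    3    4    5
  f   2    2    2    3    4    5
  c   3    3    3    3    4    5
  b   4    4    3    3    4    5
  d   5    5    4    4    4    4
  b   6    6    5    4    5    5
Edit distance = dp[6][5] = 5

5


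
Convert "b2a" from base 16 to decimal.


Input: "b2a" in base 16
Positional expansion:
  Digit 'b' (value 11) x 16^2 = 2816
  Digit '2' (value 2) x 16^1 = 32
  Digit 'a' (value 10) x 16^0 = 10
Sum = 2858

2858


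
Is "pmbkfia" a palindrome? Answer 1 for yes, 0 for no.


Input: pmbkfia
Reversed: aifkbmp
  Compare pos 0 ('p') with pos 6 ('a'): MISMATCH
  Compare pos 1 ('m') with pos 5 ('i'): MISMATCH
  Compare pos 2 ('b') with pos 4 ('f'): MISMATCH
Result: not a palindrome

0


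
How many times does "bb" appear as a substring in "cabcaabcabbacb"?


Searching for "bb" in "cabcaabcabbacb"
Scanning each position:
  Position 0: "ca" => no
  Position 1: "ab" => no
  Position 2: "bc" => no
  Position 3: "ca" => no
  Position 4: "aa" => no
  Position 5: "ab" => no
  Position 6: "bc" => no
  Position 7: "ca" => no
  Position 8: "ab" => no
  Position 9: "bb" => MATCH
  Position 10: "ba" => no
  Position 11: "ac" => no
  Position 12: "cb" => no
Total occurrences: 1

1


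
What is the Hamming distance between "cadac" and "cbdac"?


Comparing "cadac" and "cbdac" position by position:
  Position 0: 'c' vs 'c' => same
  Position 1: 'a' vs 'b' => differ
  Position 2: 'd' vs 'd' => same
  Position 3: 'a' vs 'a' => same
  Position 4: 'c' vs 'c' => same
Total differences (Hamming distance): 1

1


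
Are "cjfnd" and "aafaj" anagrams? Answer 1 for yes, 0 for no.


Strings: "cjfnd", "aafaj"
Sorted first:  cdfjn
Sorted second: aaafj
Differ at position 0: 'c' vs 'a' => not anagrams

0


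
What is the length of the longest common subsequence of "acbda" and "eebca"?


LCS of "acbda" and "eebca"
DP table:
           e    e    b    c    a
      0    0    0    0    0    0
  a   0    0    0    0    0    1
  c   0    0    0    0    1    1
  b   0    0    0    1    1    1
  d   0    0    0    1    1    1
  a   0    0    0    1    1    2
LCS length = dp[5][5] = 2

2


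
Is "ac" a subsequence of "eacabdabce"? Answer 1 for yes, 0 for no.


Check if "ac" is a subsequence of "eacabdabce"
Greedy scan:
  Position 0 ('e'): no match needed
  Position 1 ('a'): matches sub[0] = 'a'
  Position 2 ('c'): matches sub[1] = 'c'
  Position 3 ('a'): no match needed
  Position 4 ('b'): no match needed
  Position 5 ('d'): no match needed
  Position 6 ('a'): no match needed
  Position 7 ('b'): no match needed
  Position 8 ('c'): no match needed
  Position 9 ('e'): no match needed
All 2 characters matched => is a subsequence

1


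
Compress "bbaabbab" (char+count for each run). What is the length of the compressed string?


Input: bbaabbab
Runs:
  'b' x 2 => "b2"
  'a' x 2 => "a2"
  'b' x 2 => "b2"
  'a' x 1 => "a1"
  'b' x 1 => "b1"
Compressed: "b2a2b2a1b1"
Compressed length: 10

10


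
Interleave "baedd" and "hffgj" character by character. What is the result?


Interleaving "baedd" and "hffgj":
  Position 0: 'b' from first, 'h' from second => "bh"
  Position 1: 'a' from first, 'f' from second => "af"
  Position 2: 'e' from first, 'f' from second => "ef"
  Position 3: 'd' from first, 'g' from second => "dg"
  Position 4: 'd' from first, 'j' from second => "dj"
Result: bhafefdgdj

bhafefdgdj


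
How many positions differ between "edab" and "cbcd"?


Comparing "edab" and "cbcd" position by position:
  Position 0: 'e' vs 'c' => DIFFER
  Position 1: 'd' vs 'b' => DIFFER
  Position 2: 'a' vs 'c' => DIFFER
  Position 3: 'b' vs 'd' => DIFFER
Positions that differ: 4

4


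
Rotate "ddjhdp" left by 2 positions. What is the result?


Input: "ddjhdp", rotate left by 2
First 2 characters: "dd"
Remaining characters: "jhdp"
Concatenate remaining + first: "jhdp" + "dd" = "jhdpdd"

jhdpdd


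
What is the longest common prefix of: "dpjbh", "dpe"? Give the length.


Words: dpjbh, dpe
  Position 0: all 'd' => match
  Position 1: all 'p' => match
  Position 2: ('j', 'e') => mismatch, stop
LCP = "dp" (length 2)

2


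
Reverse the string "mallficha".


Input: mallficha
Reading characters right to left:
  Position 8: 'a'
  Position 7: 'h'
  Position 6: 'c'
  Position 5: 'i'
  Position 4: 'f'
  Position 3: 'l'
  Position 2: 'l'
  Position 1: 'a'
  Position 0: 'm'
Reversed: ahcifllam

ahcifllam


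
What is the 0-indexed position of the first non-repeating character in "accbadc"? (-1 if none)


Input: accbadc
Character frequencies:
  'a': 2
  'b': 1
  'c': 3
  'd': 1
Scanning left to right for freq == 1:
  Position 0 ('a'): freq=2, skip
  Position 1 ('c'): freq=3, skip
  Position 2 ('c'): freq=3, skip
  Position 3 ('b'): unique! => answer = 3

3


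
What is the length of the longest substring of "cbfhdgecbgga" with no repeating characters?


Input: "cbfhdgecbgga"
Sliding window (track last position of each char):
  Position 0 ('c'): window [0,0] length 1 -- new best
  Position 1 ('b'): window [0,1] length 2 -- new best
  Position 2 ('f'): window [0,2] length 3 -- new best
  Position 3 ('h'): window [0,3] length 4 -- new best
  Position 4 ('d'): window [0,4] length 5 -- new best
  Position 5 ('g'): window [0,5] length 6 -- new best
  Position 6 ('e'): window [0,6] length 7 -- new best
  Position 7 ('c'): repeat (last at 0), move window start to 1
  Position 7 ('c'): window [1,7] length 7
  Position 8 ('b'): repeat (last at 1), move window start to 2
  Position 8 ('b'): window [2,8] length 7
  Position 9 ('g'): repeat (last at 5), move window start to 6
  Position 9 ('g'): window [6,9] length 4
  Position 10 ('g'): repeat (last at 9), move window start to 10
  Position 10 ('g'): window [10,10] length 1
  Position 11 ('a'): window [10,11] length 2
Longest substring with no repeats: "cbfhdge" with length 7

7


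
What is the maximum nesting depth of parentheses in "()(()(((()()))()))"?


Input: "()(()(((()()))()))"
Tracking depth:
  Position 0 '(': depth becomes 1
  Position 1 ')': depth becomes 0
  Position 2 '(': depth becomes 1
  Position 3 '(': depth becomes 2
  Position 4 ')': depth becomes 1
  Position 5 '(': depth becomes 2
  Position 6 '(': depth becomes 3
  Position 7 '(': depth becomes 4
  Position 8 '(': depth becomes 5
  Position 9 ')': depth becomes 4
  Position 10 '(': depth becomes 5
  Position 11 ')': depth becomes 4
  Position 12 ')': depth becomes 3
  Position 13 ')': depth becomes 2
  Position 14 '(': depth becomes 3
  Position 15 ')': depth becomes 2
  Position 16 ')': depth becomes 1
  Position 17 ')': depth becomes 0
Maximum depth reached: 5

5


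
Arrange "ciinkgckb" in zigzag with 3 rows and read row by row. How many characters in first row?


Zigzag "ciinkgckb" into 3 rows:
Placing characters:
  'c' => row 0
  'i' => row 1
  'i' => row 2
  'n' => row 1
  'k' => row 0
  'g' => row 1
  'c' => row 2
  'k' => row 1
  'b' => row 0
Rows:
  Row 0: "ckb"
  Row 1: "ingk"
  Row 2: "ic"
First row length: 3

3


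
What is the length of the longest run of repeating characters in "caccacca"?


Input: "caccacca"
Scanning for longest run:
  Position 1 ('a'): new char, reset run to 1
  Position 2 ('c'): new char, reset run to 1
  Position 3 ('c'): continues run of 'c', length=2
  Position 4 ('a'): new char, reset run to 1
  Position 5 ('c'): new char, reset run to 1
  Position 6 ('c'): continues run of 'c', length=2
  Position 7 ('a'): new char, reset run to 1
Longest run: 'c' with length 2

2


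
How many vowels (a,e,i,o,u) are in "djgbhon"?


Input: djgbhon
Checking each character:
  'd' at position 0: consonant
  'j' at position 1: consonant
  'g' at position 2: consonant
  'b' at position 3: consonant
  'h' at position 4: consonant
  'o' at position 5: vowel (running total: 1)
  'n' at position 6: consonant
Total vowels: 1

1


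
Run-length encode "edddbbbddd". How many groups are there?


Input: edddbbbddd
Scanning for consecutive runs:
  Group 1: 'e' x 1 (positions 0-0)
  Group 2: 'd' x 3 (positions 1-3)
  Group 3: 'b' x 3 (positions 4-6)
  Group 4: 'd' x 3 (positions 7-9)
Total groups: 4

4


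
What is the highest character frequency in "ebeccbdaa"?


Input: ebeccbdaa
Character counts:
  'a': 2
  'b': 2
  'c': 2
  'd': 1
  'e': 2
Maximum frequency: 2

2


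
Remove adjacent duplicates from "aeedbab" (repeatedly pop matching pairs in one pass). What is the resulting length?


Input: aeedbab
Stack-based adjacent duplicate removal:
  Read 'a': push. Stack: a
  Read 'e': push. Stack: ae
  Read 'e': matches stack top 'e' => pop. Stack: a
  Read 'd': push. Stack: ad
  Read 'b': push. Stack: adb
  Read 'a': push. Stack: adba
  Read 'b': push. Stack: adbab
Final stack: "adbab" (length 5)

5


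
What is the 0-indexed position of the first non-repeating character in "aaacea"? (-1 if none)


Input: aaacea
Character frequencies:
  'a': 4
  'c': 1
  'e': 1
Scanning left to right for freq == 1:
  Position 0 ('a'): freq=4, skip
  Position 1 ('a'): freq=4, skip
  Position 2 ('a'): freq=4, skip
  Position 3 ('c'): unique! => answer = 3

3


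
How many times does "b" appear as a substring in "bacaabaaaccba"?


Searching for "b" in "bacaabaaaccba"
Scanning each position:
  Position 0: "b" => MATCH
  Position 1: "a" => no
  Position 2: "c" => no
  Position 3: "a" => no
  Position 4: "a" => no
  Position 5: "b" => MATCH
  Position 6: "a" => no
  Position 7: "a" => no
  Position 8: "a" => no
  Position 9: "c" => no
  Position 10: "c" => no
  Position 11: "b" => MATCH
  Position 12: "a" => no
Total occurrences: 3

3


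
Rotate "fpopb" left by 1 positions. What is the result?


Input: "fpopb", rotate left by 1
First 1 characters: "f"
Remaining characters: "popb"
Concatenate remaining + first: "popb" + "f" = "popbf"

popbf


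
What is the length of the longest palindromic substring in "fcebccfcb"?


Input: "fcebccfcb"
Checking substrings for palindromes:
  [5:8] "cfc" (len 3) => palindrome
  [4:6] "cc" (len 2) => palindrome
Longest palindromic substring: "cfc" with length 3

3


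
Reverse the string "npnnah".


Input: npnnah
Reading characters right to left:
  Position 5: 'h'
  Position 4: 'a'
  Position 3: 'n'
  Position 2: 'n'
  Position 1: 'p'
  Position 0: 'n'
Reversed: hannpn

hannpn


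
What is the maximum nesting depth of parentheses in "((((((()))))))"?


Input: "((((((()))))))"
Tracking depth:
  Position 0 '(': depth becomes 1
  Position 1 '(': depth becomes 2
  Position 2 '(': depth becomes 3
  Position 3 '(': depth becomes 4
  Position 4 '(': depth becomes 5
  Position 5 '(': depth becomes 6
  Position 6 '(': depth becomes 7
  Position 7 ')': depth becomes 6
  Position 8 ')': depth becomes 5
  Position 9 ')': depth becomes 4
  Position 10 ')': depth becomes 3
  Position 11 ')': depth becomes 2
  Position 12 ')': depth becomes 1
  Position 13 ')': depth becomes 0
Maximum depth reached: 7

7


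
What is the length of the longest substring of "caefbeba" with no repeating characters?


Input: "caefbeba"
Sliding window (track last position of each char):
  Position 0 ('c'): window [0,0] length 1 -- new best
  Position 1 ('a'): window [0,1] length 2 -- new best
  Position 2 ('e'): window [0,2] length 3 -- new best
  Position 3 ('f'): window [0,3] length 4 -- new best
  Position 4 ('b'): window [0,4] length 5 -- new best
  Position 5 ('e'): repeat (last at 2), move window start to 3
  Position 5 ('e'): window [3,5] length 3
  Position 6 ('b'): repeat (last at 4), move window start to 5
  Position 6 ('b'): window [5,6] length 2
  Position 7 ('a'): window [5,7] length 3
Longest substring with no repeats: "caefb" with length 5

5


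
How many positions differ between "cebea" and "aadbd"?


Comparing "cebea" and "aadbd" position by position:
  Position 0: 'c' vs 'a' => DIFFER
  Position 1: 'e' vs 'a' => DIFFER
  Position 2: 'b' vs 'd' => DIFFER
  Position 3: 'e' vs 'b' => DIFFER
  Position 4: 'a' vs 'd' => DIFFER
Positions that differ: 5

5


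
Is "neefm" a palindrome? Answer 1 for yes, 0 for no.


Input: neefm
Reversed: mfeen
  Compare pos 0 ('n') with pos 4 ('m'): MISMATCH
  Compare pos 1 ('e') with pos 3 ('f'): MISMATCH
Result: not a palindrome

0


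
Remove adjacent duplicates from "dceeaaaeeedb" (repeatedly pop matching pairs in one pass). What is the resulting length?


Input: dceeaaaeeedb
Stack-based adjacent duplicate removal:
  Read 'd': push. Stack: d
  Read 'c': push. Stack: dc
  Read 'e': push. Stack: dce
  Read 'e': matches stack top 'e' => pop. Stack: dc
  Read 'a': push. Stack: dca
  Read 'a': matches stack top 'a' => pop. Stack: dc
  Read 'a': push. Stack: dca
  Read 'e': push. Stack: dcae
  Read 'e': matches stack top 'e' => pop. Stack: dca
  Read 'e': push. Stack: dcae
  Read 'd': push. Stack: dcaed
  Read 'b': push. Stack: dcaedb
Final stack: "dcaedb" (length 6)

6


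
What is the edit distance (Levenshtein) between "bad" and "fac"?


Computing edit distance: "bad" -> "fac"
DP table:
           f    a    c
      0    1    2    3
  b   1    1    2    3
  a   2    2    1    2
  d   3    3    2    2
Edit distance = dp[3][3] = 2

2


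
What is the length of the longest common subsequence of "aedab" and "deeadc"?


LCS of "aedab" and "deeadc"
DP table:
           d    e    e    a    d    c
      0    0    0    0    0    0    0
  a   0    0    0    0    1    1    1
  e   0    0    1    1    1    1    1
  d   0    1    1    1    1    2    2
  a   0    1    1    1    2    2    2
  b   0    1    1    1    2    2    2
LCS length = dp[5][6] = 2

2


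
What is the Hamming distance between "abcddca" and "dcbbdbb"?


Comparing "abcddca" and "dcbbdbb" position by position:
  Position 0: 'a' vs 'd' => differ
  Position 1: 'b' vs 'c' => differ
  Position 2: 'c' vs 'b' => differ
  Position 3: 'd' vs 'b' => differ
  Position 4: 'd' vs 'd' => same
  Position 5: 'c' vs 'b' => differ
  Position 6: 'a' vs 'b' => differ
Total differences (Hamming distance): 6

6


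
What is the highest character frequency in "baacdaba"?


Input: baacdaba
Character counts:
  'a': 4
  'b': 2
  'c': 1
  'd': 1
Maximum frequency: 4

4


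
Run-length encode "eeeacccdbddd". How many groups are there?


Input: eeeacccdbddd
Scanning for consecutive runs:
  Group 1: 'e' x 3 (positions 0-2)
  Group 2: 'a' x 1 (positions 3-3)
  Group 3: 'c' x 3 (positions 4-6)
  Group 4: 'd' x 1 (positions 7-7)
  Group 5: 'b' x 1 (positions 8-8)
  Group 6: 'd' x 3 (positions 9-11)
Total groups: 6

6


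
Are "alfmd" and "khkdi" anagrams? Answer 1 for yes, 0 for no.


Strings: "alfmd", "khkdi"
Sorted first:  adflm
Sorted second: dhikk
Differ at position 0: 'a' vs 'd' => not anagrams

0


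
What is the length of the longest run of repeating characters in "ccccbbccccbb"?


Input: "ccccbbccccbb"
Scanning for longest run:
  Position 1 ('c'): continues run of 'c', length=2
  Position 2 ('c'): continues run of 'c', length=3
  Position 3 ('c'): continues run of 'c', length=4
  Position 4 ('b'): new char, reset run to 1
  Position 5 ('b'): continues run of 'b', length=2
  Position 6 ('c'): new char, reset run to 1
  Position 7 ('c'): continues run of 'c', length=2
  Position 8 ('c'): continues run of 'c', length=3
  Position 9 ('c'): continues run of 'c', length=4
  Position 10 ('b'): new char, reset run to 1
  Position 11 ('b'): continues run of 'b', length=2
Longest run: 'c' with length 4

4


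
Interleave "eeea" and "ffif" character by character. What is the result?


Interleaving "eeea" and "ffif":
  Position 0: 'e' from first, 'f' from second => "ef"
  Position 1: 'e' from first, 'f' from second => "ef"
  Position 2: 'e' from first, 'i' from second => "ei"
  Position 3: 'a' from first, 'f' from second => "af"
Result: efefeiaf

efefeiaf


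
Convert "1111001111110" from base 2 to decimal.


Input: "1111001111110" in base 2
Positional expansion:
  Digit '1' (value 1) x 2^12 = 4096
  Digit '1' (value 1) x 2^11 = 2048
  Digit '1' (value 1) x 2^10 = 1024
  Digit '1' (value 1) x 2^9 = 512
  Digit '0' (value 0) x 2^8 = 0
  Digit '0' (value 0) x 2^7 = 0
  Digit '1' (value 1) x 2^6 = 64
  Digit '1' (value 1) x 2^5 = 32
  Digit '1' (value 1) x 2^4 = 16
  Digit '1' (value 1) x 2^3 = 8
  Digit '1' (value 1) x 2^2 = 4
  Digit '1' (value 1) x 2^1 = 2
  Digit '0' (value 0) x 2^0 = 0
Sum = 7806

7806


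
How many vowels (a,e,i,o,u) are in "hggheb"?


Input: hggheb
Checking each character:
  'h' at position 0: consonant
  'g' at position 1: consonant
  'g' at position 2: consonant
  'h' at position 3: consonant
  'e' at position 4: vowel (running total: 1)
  'b' at position 5: consonant
Total vowels: 1

1


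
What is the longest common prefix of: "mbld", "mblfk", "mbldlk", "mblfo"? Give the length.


Words: mbld, mblfk, mbldlk, mblfo
  Position 0: all 'm' => match
  Position 1: all 'b' => match
  Position 2: all 'l' => match
  Position 3: ('d', 'f', 'd', 'f') => mismatch, stop
LCP = "mbl" (length 3)

3


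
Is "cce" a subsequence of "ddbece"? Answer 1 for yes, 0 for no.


Check if "cce" is a subsequence of "ddbece"
Greedy scan:
  Position 0 ('d'): no match needed
  Position 1 ('d'): no match needed
  Position 2 ('b'): no match needed
  Position 3 ('e'): no match needed
  Position 4 ('c'): matches sub[0] = 'c'
  Position 5 ('e'): no match needed
Only matched 1/3 characters => not a subsequence

0


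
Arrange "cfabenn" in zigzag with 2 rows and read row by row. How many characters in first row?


Zigzag "cfabenn" into 2 rows:
Placing characters:
  'c' => row 0
  'f' => row 1
  'a' => row 0
  'b' => row 1
  'e' => row 0
  'n' => row 1
  'n' => row 0
Rows:
  Row 0: "caen"
  Row 1: "fbn"
First row length: 4

4


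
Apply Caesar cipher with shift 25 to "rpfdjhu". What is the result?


Caesar cipher: shift "rpfdjhu" by 25
  'r' (pos 17) + 25 = pos 16 = 'q'
  'p' (pos 15) + 25 = pos 14 = 'o'
  'f' (pos 5) + 25 = pos 4 = 'e'
  'd' (pos 3) + 25 = pos 2 = 'c'
  'j' (pos 9) + 25 = pos 8 = 'i'
  'h' (pos 7) + 25 = pos 6 = 'g'
  'u' (pos 20) + 25 = pos 19 = 't'
Result: qoecigt

qoecigt


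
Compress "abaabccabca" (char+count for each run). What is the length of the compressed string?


Input: abaabccabca
Runs:
  'a' x 1 => "a1"
  'b' x 1 => "b1"
  'a' x 2 => "a2"
  'b' x 1 => "b1"
  'c' x 2 => "c2"
  'a' x 1 => "a1"
  'b' x 1 => "b1"
  'c' x 1 => "c1"
  'a' x 1 => "a1"
Compressed: "a1b1a2b1c2a1b1c1a1"
Compressed length: 18

18


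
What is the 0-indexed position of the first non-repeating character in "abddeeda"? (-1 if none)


Input: abddeeda
Character frequencies:
  'a': 2
  'b': 1
  'd': 3
  'e': 2
Scanning left to right for freq == 1:
  Position 0 ('a'): freq=2, skip
  Position 1 ('b'): unique! => answer = 1

1


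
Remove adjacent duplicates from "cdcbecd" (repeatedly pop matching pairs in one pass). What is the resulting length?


Input: cdcbecd
Stack-based adjacent duplicate removal:
  Read 'c': push. Stack: c
  Read 'd': push. Stack: cd
  Read 'c': push. Stack: cdc
  Read 'b': push. Stack: cdcb
  Read 'e': push. Stack: cdcbe
  Read 'c': push. Stack: cdcbec
  Read 'd': push. Stack: cdcbecd
Final stack: "cdcbecd" (length 7)

7


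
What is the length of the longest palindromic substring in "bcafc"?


Input: "bcafc"
Checking substrings for palindromes:
  No multi-char palindromic substrings found
Longest palindromic substring: "b" with length 1

1


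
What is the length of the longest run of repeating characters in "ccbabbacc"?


Input: "ccbabbacc"
Scanning for longest run:
  Position 1 ('c'): continues run of 'c', length=2
  Position 2 ('b'): new char, reset run to 1
  Position 3 ('a'): new char, reset run to 1
  Position 4 ('b'): new char, reset run to 1
  Position 5 ('b'): continues run of 'b', length=2
  Position 6 ('a'): new char, reset run to 1
  Position 7 ('c'): new char, reset run to 1
  Position 8 ('c'): continues run of 'c', length=2
Longest run: 'c' with length 2

2


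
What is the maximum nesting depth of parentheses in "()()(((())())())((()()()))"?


Input: "()()(((())())())((()()()))"
Tracking depth:
  Position 0 '(': depth becomes 1
  Position 1 ')': depth becomes 0
  Position 2 '(': depth becomes 1
  Position 3 ')': depth becomes 0
  Position 4 '(': depth becomes 1
  Position 5 '(': depth becomes 2
  Position 6 '(': depth becomes 3
  Position 7 '(': depth becomes 4
  Position 8 ')': depth becomes 3
  Position 9 ')': depth becomes 2
  Position 10 '(': depth becomes 3
  Position 11 ')': depth becomes 2
  Position 12 ')': depth becomes 1
  Position 13 '(': depth becomes 2
  Position 14 ')': depth becomes 1
  Position 15 ')': depth becomes 0
  Position 16 '(': depth becomes 1
  Position 17 '(': depth becomes 2
  Position 18 '(': depth becomes 3
  Position 19 ')': depth becomes 2
  Position 20 '(': depth becomes 3
  Position 21 ')': depth becomes 2
  Position 22 '(': depth becomes 3
  Position 23 ')': depth becomes 2
  Position 24 ')': depth becomes 1
  Position 25 ')': depth becomes 0
Maximum depth reached: 4

4


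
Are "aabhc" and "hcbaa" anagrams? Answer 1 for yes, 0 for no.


Strings: "aabhc", "hcbaa"
Sorted first:  aabch
Sorted second: aabch
Sorted forms match => anagrams

1


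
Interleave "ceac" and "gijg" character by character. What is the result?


Interleaving "ceac" and "gijg":
  Position 0: 'c' from first, 'g' from second => "cg"
  Position 1: 'e' from first, 'i' from second => "ei"
  Position 2: 'a' from first, 'j' from second => "aj"
  Position 3: 'c' from first, 'g' from second => "cg"
Result: cgeiajcg

cgeiajcg


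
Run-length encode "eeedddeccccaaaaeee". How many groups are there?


Input: eeedddeccccaaaaeee
Scanning for consecutive runs:
  Group 1: 'e' x 3 (positions 0-2)
  Group 2: 'd' x 3 (positions 3-5)
  Group 3: 'e' x 1 (positions 6-6)
  Group 4: 'c' x 4 (positions 7-10)
  Group 5: 'a' x 4 (positions 11-14)
  Group 6: 'e' x 3 (positions 15-17)
Total groups: 6

6


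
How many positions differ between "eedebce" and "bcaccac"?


Comparing "eedebce" and "bcaccac" position by position:
  Position 0: 'e' vs 'b' => DIFFER
  Position 1: 'e' vs 'c' => DIFFER
  Position 2: 'd' vs 'a' => DIFFER
  Position 3: 'e' vs 'c' => DIFFER
  Position 4: 'b' vs 'c' => DIFFER
  Position 5: 'c' vs 'a' => DIFFER
  Position 6: 'e' vs 'c' => DIFFER
Positions that differ: 7

7


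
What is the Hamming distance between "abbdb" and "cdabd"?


Comparing "abbdb" and "cdabd" position by position:
  Position 0: 'a' vs 'c' => differ
  Position 1: 'b' vs 'd' => differ
  Position 2: 'b' vs 'a' => differ
  Position 3: 'd' vs 'b' => differ
  Position 4: 'b' vs 'd' => differ
Total differences (Hamming distance): 5

5


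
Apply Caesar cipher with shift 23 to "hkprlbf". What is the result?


Caesar cipher: shift "hkprlbf" by 23
  'h' (pos 7) + 23 = pos 4 = 'e'
  'k' (pos 10) + 23 = pos 7 = 'h'
  'p' (pos 15) + 23 = pos 12 = 'm'
  'r' (pos 17) + 23 = pos 14 = 'o'
  'l' (pos 11) + 23 = pos 8 = 'i'
  'b' (pos 1) + 23 = pos 24 = 'y'
  'f' (pos 5) + 23 = pos 2 = 'c'
Result: ehmoiyc

ehmoiyc


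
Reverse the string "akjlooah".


Input: akjlooah
Reading characters right to left:
  Position 7: 'h'
  Position 6: 'a'
  Position 5: 'o'
  Position 4: 'o'
  Position 3: 'l'
  Position 2: 'j'
  Position 1: 'k'
  Position 0: 'a'
Reversed: haooljka

haooljka


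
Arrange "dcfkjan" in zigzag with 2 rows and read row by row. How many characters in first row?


Zigzag "dcfkjan" into 2 rows:
Placing characters:
  'd' => row 0
  'c' => row 1
  'f' => row 0
  'k' => row 1
  'j' => row 0
  'a' => row 1
  'n' => row 0
Rows:
  Row 0: "dfjn"
  Row 1: "cka"
First row length: 4

4


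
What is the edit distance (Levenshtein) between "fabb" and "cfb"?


Computing edit distance: "fabb" -> "cfb"
DP table:
           c    f    b
      0    1    2    3
  f   1    1    1    2
  a   2    2    2    2
  b   3    3    3    2
  b   4    4    4    3
Edit distance = dp[4][3] = 3

3


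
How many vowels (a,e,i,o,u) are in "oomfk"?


Input: oomfk
Checking each character:
  'o' at position 0: vowel (running total: 1)
  'o' at position 1: vowel (running total: 2)
  'm' at position 2: consonant
  'f' at position 3: consonant
  'k' at position 4: consonant
Total vowels: 2

2


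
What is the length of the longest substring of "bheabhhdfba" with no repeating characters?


Input: "bheabhhdfba"
Sliding window (track last position of each char):
  Position 0 ('b'): window [0,0] length 1 -- new best
  Position 1 ('h'): window [0,1] length 2 -- new best
  Position 2 ('e'): window [0,2] length 3 -- new best
  Position 3 ('a'): window [0,3] length 4 -- new best
  Position 4 ('b'): repeat (last at 0), move window start to 1
  Position 4 ('b'): window [1,4] length 4
  Position 5 ('h'): repeat (last at 1), move window start to 2
  Position 5 ('h'): window [2,5] length 4
  Position 6 ('h'): repeat (last at 5), move window start to 6
  Position 6 ('h'): window [6,6] length 1
  Position 7 ('d'): window [6,7] length 2
  Position 8 ('f'): window [6,8] length 3
  Position 9 ('b'): window [6,9] length 4
  Position 10 ('a'): window [6,10] length 5 -- new best
Longest substring with no repeats: "hdfba" with length 5

5


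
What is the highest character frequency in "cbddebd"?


Input: cbddebd
Character counts:
  'b': 2
  'c': 1
  'd': 3
  'e': 1
Maximum frequency: 3

3


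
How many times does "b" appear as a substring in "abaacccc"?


Searching for "b" in "abaacccc"
Scanning each position:
  Position 0: "a" => no
  Position 1: "b" => MATCH
  Position 2: "a" => no
  Position 3: "a" => no
  Position 4: "c" => no
  Position 5: "c" => no
  Position 6: "c" => no
  Position 7: "c" => no
Total occurrences: 1

1


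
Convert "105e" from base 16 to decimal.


Input: "105e" in base 16
Positional expansion:
  Digit '1' (value 1) x 16^3 = 4096
  Digit '0' (value 0) x 16^2 = 0
  Digit '5' (value 5) x 16^1 = 80
  Digit 'e' (value 14) x 16^0 = 14
Sum = 4190

4190


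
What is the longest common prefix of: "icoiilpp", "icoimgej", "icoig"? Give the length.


Words: icoiilpp, icoimgej, icoig
  Position 0: all 'i' => match
  Position 1: all 'c' => match
  Position 2: all 'o' => match
  Position 3: all 'i' => match
  Position 4: ('i', 'm', 'g') => mismatch, stop
LCP = "icoi" (length 4)

4


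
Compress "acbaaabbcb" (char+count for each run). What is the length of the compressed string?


Input: acbaaabbcb
Runs:
  'a' x 1 => "a1"
  'c' x 1 => "c1"
  'b' x 1 => "b1"
  'a' x 3 => "a3"
  'b' x 2 => "b2"
  'c' x 1 => "c1"
  'b' x 1 => "b1"
Compressed: "a1c1b1a3b2c1b1"
Compressed length: 14

14


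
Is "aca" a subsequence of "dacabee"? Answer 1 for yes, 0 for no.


Check if "aca" is a subsequence of "dacabee"
Greedy scan:
  Position 0 ('d'): no match needed
  Position 1 ('a'): matches sub[0] = 'a'
  Position 2 ('c'): matches sub[1] = 'c'
  Position 3 ('a'): matches sub[2] = 'a'
  Position 4 ('b'): no match needed
  Position 5 ('e'): no match needed
  Position 6 ('e'): no match needed
All 3 characters matched => is a subsequence

1


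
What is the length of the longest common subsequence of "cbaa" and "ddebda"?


LCS of "cbaa" and "ddebda"
DP table:
           d    d    e    b    d    a
      0    0    0    0    0    0    0
  c   0    0    0    0    0    0    0
  b   0    0    0    0    1    1    1
  a   0    0    0    0    1    1    2
  a   0    0    0    0    1    1    2
LCS length = dp[4][6] = 2

2


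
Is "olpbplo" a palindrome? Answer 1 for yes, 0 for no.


Input: olpbplo
Reversed: olpbplo
  Compare pos 0 ('o') with pos 6 ('o'): match
  Compare pos 1 ('l') with pos 5 ('l'): match
  Compare pos 2 ('p') with pos 4 ('p'): match
Result: palindrome

1


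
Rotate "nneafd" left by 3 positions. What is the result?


Input: "nneafd", rotate left by 3
First 3 characters: "nne"
Remaining characters: "afd"
Concatenate remaining + first: "afd" + "nne" = "afdnne"

afdnne
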